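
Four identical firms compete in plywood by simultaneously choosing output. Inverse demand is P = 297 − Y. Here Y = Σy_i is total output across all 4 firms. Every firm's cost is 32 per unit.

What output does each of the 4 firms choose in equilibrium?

A representative firm's profit is π_i = y_i(297 − Y) − 32y_i, with Y = y_i + Σ_{j≠i} y_j.
First-order condition: 265 − 2y_i − Σ_{j≠i} y_j = 0.
Imposing symmetry (y_j = y for all j) turns Σ_{j≠i} y_j into 3y, so 265 = 5y and y = 53.

53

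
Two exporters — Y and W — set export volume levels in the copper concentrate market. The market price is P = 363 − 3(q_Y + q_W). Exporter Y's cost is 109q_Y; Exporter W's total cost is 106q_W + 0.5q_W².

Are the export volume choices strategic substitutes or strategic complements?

Exporter Y's profit: π = q_Y(363 − 3(q_Y + q_W)) − 109q_Y.
∂π/∂q_Y = 254 − 6q_Y − 3q_W = 0, so q_Y = 127/3 − 0.5q_W.
The best-response slope dq_Y/dq_W = −0.5 < 0: the reaction function is downward-sloping, so the choices are strategic substitutes.

strategic substitutes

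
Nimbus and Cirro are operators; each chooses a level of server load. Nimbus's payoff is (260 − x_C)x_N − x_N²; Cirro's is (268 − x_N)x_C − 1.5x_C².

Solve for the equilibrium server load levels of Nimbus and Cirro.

Expanding Nimbus's payoff: 260x_N − x_Cx_N − x_N².
∂π/∂x_N = 260 − x_C − 2x_N = 0, so x_N = 130 − 0.5x_C.
Likewise for Cirro: x_C = 268/3 − (1/3)x_N.
Solving the two reaction functions simultaneously: (1 − (−0.5)(−1/3))x_N = 130 − 0.5·(268/3), so (5/6)x_N = 256/3 and x_N = 102.4.
Then x_C = 268/3 − (1/3)·102.4 = 55.2.

102.4, 55.2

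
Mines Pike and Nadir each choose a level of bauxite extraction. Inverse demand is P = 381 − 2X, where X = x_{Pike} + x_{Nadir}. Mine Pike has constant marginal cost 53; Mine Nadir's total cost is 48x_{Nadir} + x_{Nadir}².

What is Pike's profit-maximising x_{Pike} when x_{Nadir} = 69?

47.5

Mine Pike's profit: π = x_{Pike}(381 − 2(x_{Pike} + x_{Nadir})) − 53x_{Pike}.
∂π/∂x_{Pike} = 328 − 4x_{Pike} − 2x_{Nadir} = 0, so x_{Pike} = 82 − 0.5x_{Nadir}.
At x_{Nadir} = 69: x_{Pike} = 82 − 0.5·69 = 47.5.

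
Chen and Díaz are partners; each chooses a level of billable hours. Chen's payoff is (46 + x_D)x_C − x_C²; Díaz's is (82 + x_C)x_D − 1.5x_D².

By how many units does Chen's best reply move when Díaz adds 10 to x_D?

Expanding Chen's payoff: 46x_C + x_Dx_C − x_C².
∂π/∂x_C = 46 + x_D − 2x_C = 0, so x_C = 23 + 0.5x_D.
The reaction-function slope is 0.5, so a 10-unit rise in x_D moves x_C by 0.5 × 10 = 5. Chen's best response rises — the actions are strategic complements.

5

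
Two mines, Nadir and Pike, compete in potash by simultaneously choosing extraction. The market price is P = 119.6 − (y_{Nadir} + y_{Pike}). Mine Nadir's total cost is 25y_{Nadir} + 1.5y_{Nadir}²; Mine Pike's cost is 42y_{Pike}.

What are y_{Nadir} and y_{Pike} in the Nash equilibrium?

Mine Nadir's profit: π = y_{Nadir}(119.6 − (y_{Nadir} + y_{Pike})) − 25y_{Nadir} − 1.5y_{Nadir}².
∂π/∂y_{Nadir} = 94.6 − 5y_{Nadir} − y_{Pike} = 0, so y_{Nadir} = 18.92 − 0.2y_{Pike}.
For Pike: ∂π/∂y_{Pike} = 77.6 − 2y_{Pike} − y_{Nadir} = 0 ⇒ y_{Pike} = 38.8 − 0.5y_{Nadir}.
Substituting the second reaction function into the first: y_{Nadir} = 18.92 − 0.2(38.8 − 0.5y_{Nadir}), which gives 0.9y_{Nadir} = 11.16 ⇒ y_{Nadir} = 12.4.
Then y_{Pike} = 38.8 − 0.5·12.4 = 32.6.

12.4, 32.6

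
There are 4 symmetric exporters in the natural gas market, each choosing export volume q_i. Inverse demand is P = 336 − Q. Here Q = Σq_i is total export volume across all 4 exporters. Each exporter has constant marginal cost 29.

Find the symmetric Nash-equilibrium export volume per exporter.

A representative exporter's profit is π_i = q_i(336 − Q) − 29q_i, with Q = q_i + Σ_{j≠i} q_j.
First-order condition: 307 − 2q_i − Σ_{j≠i} q_j = 0.
Imposing symmetry (q_j = q for all j) turns Σ_{j≠i} q_j into 3q, so 307 = 5q and q = 61.4.

61.4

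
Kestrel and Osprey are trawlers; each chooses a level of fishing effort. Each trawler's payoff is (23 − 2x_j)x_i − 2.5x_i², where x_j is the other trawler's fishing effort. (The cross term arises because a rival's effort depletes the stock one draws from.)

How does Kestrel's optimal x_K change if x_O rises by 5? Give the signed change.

-2

Kestrel's payoff is (23 − 2x_O)x_K − 2.5x_K².
∂π/∂x_K = 23 − 2x_O − 5x_K = 0, so x_K = 4.6 − 0.4x_O.
The reaction-function slope is −0.4, so a 5-unit rise in x_O moves x_K by −0.4 × 5 = −2. Kestrel's best response falls — the actions are strategic substitutes.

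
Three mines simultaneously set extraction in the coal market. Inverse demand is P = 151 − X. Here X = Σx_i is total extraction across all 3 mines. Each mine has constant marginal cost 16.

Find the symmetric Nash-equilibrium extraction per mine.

33.75

A representative mine's profit is π_i = x_i(151 − X) − 16x_i, with X = x_i + Σ_{j≠i} x_j.
First-order condition: 135 − 2x_i − Σ_{j≠i} x_j = 0.
In a symmetric equilibrium every mine chooses the same x, so Σ_{j≠i} x_j = 2x. The condition becomes 135 − 4x = 0, giving x = 135/4 = 33.75.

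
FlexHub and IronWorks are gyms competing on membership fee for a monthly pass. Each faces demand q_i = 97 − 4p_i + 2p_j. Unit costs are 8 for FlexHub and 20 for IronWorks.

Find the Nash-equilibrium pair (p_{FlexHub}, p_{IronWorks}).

23.1, 27.9

FlexHub's profit: π = (p_{FlexHub} − 8)(97 − 4p_{FlexHub} + 2p_{IronWorks}).
∂π/∂p_{FlexHub} = 129 − 8p_{FlexHub} + 2p_{IronWorks} = 0 ⇒ p_{FlexHub} = 16.125 + 0.25p_{IronWorks}.
Similarly p_{IronWorks} = 22.125 + 0.25p_{FlexHub}.
Solving the two reaction functions simultaneously: (1 − (0.25)(0.25))p_{FlexHub} = 16.125 + 0.25·22.125, so 0.9375p_{FlexHub} = 693/32 and p_{FlexHub} = 23.1.
Then p_{IronWorks} = 22.125 + 0.25·23.1 = 27.9.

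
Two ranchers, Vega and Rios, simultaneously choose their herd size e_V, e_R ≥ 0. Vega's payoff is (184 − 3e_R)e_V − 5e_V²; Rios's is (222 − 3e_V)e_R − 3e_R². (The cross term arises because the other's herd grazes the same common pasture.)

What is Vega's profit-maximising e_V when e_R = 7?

Expanding Vega's payoff: 184e_V − 3e_Re_V − 5e_V².
∂π/∂e_V = 184 − 3e_R − 10e_V = 0, so e_V = 18.4 − 0.3e_R.
At e_R = 7: e_V = 18.4 − 0.3·7 = 16.3.

16.3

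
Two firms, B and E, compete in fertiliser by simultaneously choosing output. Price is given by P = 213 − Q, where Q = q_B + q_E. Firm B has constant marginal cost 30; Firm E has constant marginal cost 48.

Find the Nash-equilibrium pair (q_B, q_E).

67, 49

Firm B's profit: π = q_B(213 − (q_B + q_E)) − 30q_B.
∂π/∂q_B = 183 − 2q_B − q_E = 0, so q_B = 91.5 − 0.5q_E.
By the same steps for E: q_E = 82.5 − 0.5q_B.
Substituting the second reaction function into the first: q_B = 91.5 − 0.5(82.5 − 0.5q_B), which gives 0.75q_B = 50.25 ⇒ q_B = 67.
Then q_E = 82.5 − 0.5·67 = 49.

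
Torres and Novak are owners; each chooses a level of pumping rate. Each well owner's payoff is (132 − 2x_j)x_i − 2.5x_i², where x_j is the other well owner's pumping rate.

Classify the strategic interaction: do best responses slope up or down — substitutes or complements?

strategic substitutes

Torres's payoff is (132 − 2x_N)x_T − 2.5x_T².
∂π/∂x_T = 132 − 2x_N − 5x_T = 0, so x_T = 26.4 − 0.4x_N.
The best-response slope dx_T/dx_N = −0.4 < 0: the reaction function is downward-sloping, so the choices are strategic substitutes.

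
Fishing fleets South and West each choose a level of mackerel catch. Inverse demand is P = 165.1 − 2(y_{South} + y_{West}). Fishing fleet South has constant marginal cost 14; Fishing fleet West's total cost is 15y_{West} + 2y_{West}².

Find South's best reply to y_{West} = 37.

Fishing fleet South's profit: π = y_{South}(165.1 − 2(y_{South} + y_{West})) − 14y_{South}.
∂π/∂y_{South} = 151.1 − 4y_{South} − 2y_{West} = 0, so y_{South} = 37.775 − 0.5y_{West}.
At y_{West} = 37: y_{South} = 37.775 − 0.5·37 = 19.275.

19.275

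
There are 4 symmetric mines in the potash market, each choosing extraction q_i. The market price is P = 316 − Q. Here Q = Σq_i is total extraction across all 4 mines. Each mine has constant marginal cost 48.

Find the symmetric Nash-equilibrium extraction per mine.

A representative mine's profit is π_i = q_i(316 − Q) − 48q_i, with Q = q_i + Σ_{j≠i} q_j.
First-order condition: 268 − 2q_i − Σ_{j≠i} q_j = 0.
With identical mines, set every q_j = q: then 268 − 2q − 3q = 0, i.e. q = 268/5 = 53.6.

53.6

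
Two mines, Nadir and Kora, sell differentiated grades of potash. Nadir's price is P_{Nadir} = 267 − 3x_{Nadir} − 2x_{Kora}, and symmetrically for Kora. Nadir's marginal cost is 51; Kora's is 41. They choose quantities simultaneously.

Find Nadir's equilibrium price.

130.125

Mine Nadir's profit: π = x_{Nadir}(267 − 3x_{Nadir} − 2x_{Kora}) − 51x_{Nadir}.
∂π/∂x_{Nadir} = 216 − 6x_{Nadir} − 2x_{Kora} = 0 ⇒ x_{Nadir} = 36 − (1/3)x_{Kora}.
Similarly x_{Kora} = 113/3 − (1/3)x_{Nadir}.
Plugging x_{Kora} into Nadir's best response: x_{Nadir} = 36 − (1/3)(113/3 − (1/3)x_{Nadir}) ⇒ (8/9)x_{Nadir} = 211/9, so x_{Nadir} = 26.375.
Then x_{Kora} = 113/3 − (1/3)·26.375 = 28.875.
P_{Nadir} = 267 − 3·26.375 − 2·28.875 = 130.125.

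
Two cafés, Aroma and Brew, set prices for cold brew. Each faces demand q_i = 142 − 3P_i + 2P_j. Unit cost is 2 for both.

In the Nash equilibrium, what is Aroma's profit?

Aroma's profit: π = (P_{Aroma} − 2)(142 − 3P_{Aroma} + 2P_{Brew}).
∂π/∂P_{Aroma} = 148 − 6P_{Aroma} + 2P_{Brew} = 0 ⇒ P_{Aroma} = 74/3 + (1/3)P_{Brew}.
The game is symmetric, so in equilibrium P_{Brew} = P_{Aroma}: the reaction function gives (2/3)P_{Aroma} = 74/3, hence P_{Aroma} = 37.
q_{Aroma} = 142 − 3·37 + 2·37 = 105.
Profit = (37 − 2)·105 = 3675.

3675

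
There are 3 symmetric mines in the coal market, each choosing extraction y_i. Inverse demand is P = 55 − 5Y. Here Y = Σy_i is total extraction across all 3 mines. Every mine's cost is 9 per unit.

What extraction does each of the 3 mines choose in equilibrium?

A representative mine's profit is π_i = y_i(55 − 5Y) − 9y_i, with Y = y_i + Σ_{j≠i} y_j.
First-order condition: 46 − 10y_i − 5Σ_{j≠i} y_j = 0.
In a symmetric equilibrium every mine chooses the same y, so Σ_{j≠i} y_j = 2y. The condition becomes 46 − 20y = 0, giving y = 46/20 = 2.3.

2.3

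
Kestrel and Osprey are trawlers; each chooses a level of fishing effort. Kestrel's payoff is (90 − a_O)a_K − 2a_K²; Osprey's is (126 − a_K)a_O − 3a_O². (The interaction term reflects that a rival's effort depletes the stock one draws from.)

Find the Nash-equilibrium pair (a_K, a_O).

Expanding Kestrel's payoff: 90a_K − a_Oa_K − 2a_K².
∂π/∂a_K = 90 − a_O − 4a_K = 0, so a_K = 22.5 − 0.25a_O.
Likewise for Osprey: a_O = 21 − (1/6)a_K.
Plugging a_O into Kestrel's best response: a_K = 22.5 − 0.25(21 − (1/6)a_K) ⇒ (23/24)a_K = 17.25, so a_K = 18.
Then a_O = 21 − (1/6)·18 = 18.

18, 18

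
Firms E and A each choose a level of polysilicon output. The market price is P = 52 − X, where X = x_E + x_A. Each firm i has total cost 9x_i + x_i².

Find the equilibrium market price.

Firm E's profit: π = x_E(52 − (x_E + x_A)) − 9x_E − x_E².
∂π/∂x_E = 43 − 4x_E − x_A = 0, so x_E = 10.75 − 0.25x_A.
The game is symmetric, so in equilibrium x_A = x_E: the reaction function gives 1.25x_E = 10.75, hence x_E = 8.6.
Equilibrium price: P = 52 − 17.2 = 34.8.

34.8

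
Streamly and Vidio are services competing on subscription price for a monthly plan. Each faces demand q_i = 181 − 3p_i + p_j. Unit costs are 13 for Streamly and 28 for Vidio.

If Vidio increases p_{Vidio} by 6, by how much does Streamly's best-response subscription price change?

1

Streamly's profit: π = (p_{Streamly} − 13)(181 − 3p_{Streamly} + p_{Vidio}).
∂π/∂p_{Streamly} = 220 − 6p_{Streamly} + p_{Vidio} = 0 ⇒ p_{Streamly} = 110/3 + (1/6)p_{Vidio}.
The reaction-function slope is 1/6, so a 6-unit rise in p_{Vidio} moves p_{Streamly} by 1/6 × 6 = 1. Streamly's best response rises — the actions are strategic complements.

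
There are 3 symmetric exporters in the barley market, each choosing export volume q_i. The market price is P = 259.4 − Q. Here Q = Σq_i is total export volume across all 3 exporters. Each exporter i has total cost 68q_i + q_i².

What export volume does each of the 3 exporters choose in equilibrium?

31.9

A representative exporter's profit is π_i = q_i(259.4 − Q) − 68q_i − q_i², with Q = q_i + Σ_{j≠i} q_j.
First-order condition: 191.4 − 4q_i − Σ_{j≠i} q_j = 0.
With identical exporters, set every q_j = q: then 191.4 − 4q − 2q = 0, i.e. q = 191.4/6 = 31.9.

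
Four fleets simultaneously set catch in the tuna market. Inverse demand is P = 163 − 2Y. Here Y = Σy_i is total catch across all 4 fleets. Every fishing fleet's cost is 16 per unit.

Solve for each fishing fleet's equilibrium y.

14.7

A representative fishing fleet's profit is π_i = y_i(163 − 2Y) − 16y_i, with Y = y_i + Σ_{j≠i} y_j.
First-order condition: 147 − 4y_i − 2Σ_{j≠i} y_j = 0.
In a symmetric equilibrium every fishing fleet chooses the same y, so Σ_{j≠i} y_j = 3y. The condition becomes 147 − 10y = 0, giving y = 147/10 = 14.7.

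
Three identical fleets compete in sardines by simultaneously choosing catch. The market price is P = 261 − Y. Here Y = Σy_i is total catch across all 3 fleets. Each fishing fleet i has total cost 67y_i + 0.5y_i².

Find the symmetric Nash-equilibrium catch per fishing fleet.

38.8

A representative fishing fleet's profit is π_i = y_i(261 − Y) − 67y_i − 0.5y_i², with Y = y_i + Σ_{j≠i} y_j.
First-order condition: 194 − 3y_i − Σ_{j≠i} y_j = 0.
With identical fishing fleets, set every y_j = y: then 194 − 3y − 2y = 0, i.e. y = 194/5 = 38.8.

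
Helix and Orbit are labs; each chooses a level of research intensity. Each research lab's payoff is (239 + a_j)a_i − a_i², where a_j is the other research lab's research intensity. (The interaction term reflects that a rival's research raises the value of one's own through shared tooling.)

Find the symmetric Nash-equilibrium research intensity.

Helix's payoff is (239 + a_O)a_H − a_H².
∂π/∂a_H = 239 + a_O − 2a_H = 0, so a_H = 119.5 + 0.5a_O.
By symmetry a_O = a_H; substituting into the reaction function, 0.5a_H = 119.5 and a_H = 239.

239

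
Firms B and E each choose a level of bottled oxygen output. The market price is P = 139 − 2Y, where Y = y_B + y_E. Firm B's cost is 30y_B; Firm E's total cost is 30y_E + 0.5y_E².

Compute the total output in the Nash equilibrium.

Firm B's profit: π = y_B(139 − 2(y_B + y_E)) − 30y_B.
∂π/∂y_B = 109 − 4y_B − 2y_E = 0, so y_B = 27.25 − 0.5y_E.
For E: ∂π/∂y_E = 109 − 5y_E − 2y_B = 0 ⇒ y_E = 21.8 − 0.4y_B.
Plugging y_E into B's best response: y_B = 27.25 − 0.5(21.8 − 0.4y_B) ⇒ 0.8y_B = 16.35, so y_B = 20.4375.
Then y_E = 21.8 − 0.4·20.4375 = 13.625.
Total output: 20.4375 + 13.625 = 34.0625.

34.0625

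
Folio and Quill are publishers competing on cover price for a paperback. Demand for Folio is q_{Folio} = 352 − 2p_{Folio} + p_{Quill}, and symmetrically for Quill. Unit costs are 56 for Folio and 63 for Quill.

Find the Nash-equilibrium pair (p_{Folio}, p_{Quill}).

Folio's profit: π = (p_{Folio} − 56)(352 − 2p_{Folio} + p_{Quill}).
∂π/∂p_{Folio} = 464 − 4p_{Folio} + p_{Quill} = 0 ⇒ p_{Folio} = 116 + 0.25p_{Quill}.
Similarly p_{Quill} = 119.5 + 0.25p_{Folio}.
Solving the two reaction functions simultaneously: (1 − (0.25)(0.25))p_{Folio} = 116 + 0.25·119.5, so 0.9375p_{Folio} = 145.875 and p_{Folio} = 155.6.
Then p_{Quill} = 119.5 + 0.25·155.6 = 158.4.

155.6, 158.4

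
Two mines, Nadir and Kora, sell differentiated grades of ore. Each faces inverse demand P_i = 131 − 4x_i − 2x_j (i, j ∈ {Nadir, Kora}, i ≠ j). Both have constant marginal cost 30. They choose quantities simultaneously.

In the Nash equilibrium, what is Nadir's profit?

Mine Nadir's profit: π = x_{Nadir}(131 − 4x_{Nadir} − 2x_{Kora}) − 30x_{Nadir}.
∂π/∂x_{Nadir} = 101 − 8x_{Nadir} − 2x_{Kora} = 0 ⇒ x_{Nadir} = 12.625 − 0.25x_{Kora}.
By symmetry x_{Kora} = x_{Nadir}; substituting into the reaction function, 1.25x_{Nadir} = 12.625 and x_{Nadir} = 10.1.
P_{Nadir} = 131 − 4·10.1 − 2·10.1 = 70.4.
Profit = (70.4 − 30)·10.1 = 408.04.

408.04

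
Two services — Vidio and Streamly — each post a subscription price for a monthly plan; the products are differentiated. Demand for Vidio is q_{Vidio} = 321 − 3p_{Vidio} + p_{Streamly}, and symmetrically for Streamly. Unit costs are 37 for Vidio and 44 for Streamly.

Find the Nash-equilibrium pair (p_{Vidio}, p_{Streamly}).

87, 90

Vidio's profit: π = (p_{Vidio} − 37)(321 − 3p_{Vidio} + p_{Streamly}).
∂π/∂p_{Vidio} = 432 − 6p_{Vidio} + p_{Streamly} = 0 ⇒ p_{Vidio} = 72 + (1/6)p_{Streamly}.
Similarly p_{Streamly} = 75.5 + (1/6)p_{Vidio}.
Substituting the second reaction function into the first: p_{Vidio} = 72 + (1/6)(75.5 + (1/6)p_{Vidio}), which gives (35/36)p_{Vidio} = 1015/12 ⇒ p_{Vidio} = 87.
Then p_{Streamly} = 75.5 + (1/6)·87 = 90.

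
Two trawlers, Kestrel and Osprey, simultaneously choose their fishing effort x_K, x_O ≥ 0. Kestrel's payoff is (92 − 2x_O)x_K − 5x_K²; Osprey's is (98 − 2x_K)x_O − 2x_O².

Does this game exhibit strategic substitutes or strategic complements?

strategic substitutes

Expanding Kestrel's payoff: 92x_K − 2x_Ox_K − 5x_K².
∂π/∂x_K = 92 − 2x_O − 10x_K = 0, so x_K = 9.2 − 0.2x_O.
The best-response slope dx_K/dx_O = −0.2 < 0: the reaction function is downward-sloping, so the choices are strategic substitutes.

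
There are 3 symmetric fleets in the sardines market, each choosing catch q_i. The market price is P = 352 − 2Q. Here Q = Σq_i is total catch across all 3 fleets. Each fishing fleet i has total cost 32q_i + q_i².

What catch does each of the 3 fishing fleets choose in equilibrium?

A representative fishing fleet's profit is π_i = q_i(352 − 2Q) − 32q_i − q_i², with Q = q_i + Σ_{j≠i} q_j.
First-order condition: 320 − 6q_i − 2Σ_{j≠i} q_j = 0.
In a symmetric equilibrium every fishing fleet chooses the same q, so Σ_{j≠i} q_j = 2q. The condition becomes 320 − 10q = 0, giving q = 320/10 = 32.

32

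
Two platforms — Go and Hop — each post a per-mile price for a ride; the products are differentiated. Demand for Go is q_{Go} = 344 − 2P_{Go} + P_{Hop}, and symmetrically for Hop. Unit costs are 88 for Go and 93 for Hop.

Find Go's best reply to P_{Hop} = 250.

Go's profit: π = (P_{Go} − 88)(344 − 2P_{Go} + P_{Hop}).
∂π/∂P_{Go} = 520 − 4P_{Go} + P_{Hop} = 0 ⇒ P_{Go} = 130 + 0.25P_{Hop}.
At P_{Hop} = 250: P_{Go} = 130 + 0.25·250 = 192.5.

192.5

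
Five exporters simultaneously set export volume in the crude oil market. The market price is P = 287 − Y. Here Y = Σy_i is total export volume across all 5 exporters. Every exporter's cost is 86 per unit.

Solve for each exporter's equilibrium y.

A representative exporter's profit is π_i = y_i(287 − Y) − 86y_i, with Y = y_i + Σ_{j≠i} y_j.
First-order condition: 201 − 2y_i − Σ_{j≠i} y_j = 0.
In a symmetric equilibrium every exporter chooses the same y, so Σ_{j≠i} y_j = 4y. The condition becomes 201 − 6y = 0, giving y = 201/6 = 33.5.

33.5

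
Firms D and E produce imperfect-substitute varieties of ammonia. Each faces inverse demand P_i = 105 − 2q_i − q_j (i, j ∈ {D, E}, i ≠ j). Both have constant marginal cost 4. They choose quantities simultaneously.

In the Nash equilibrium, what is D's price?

Firm D's profit: π = q_D(105 − 2q_D − q_E) − 4q_D.
∂π/∂q_D = 101 − 4q_D − q_E = 0 ⇒ q_D = 25.25 − 0.25q_E.
The game is symmetric, so in equilibrium q_E = q_D: the reaction function gives 1.25q_D = 25.25, hence q_D = 20.2.
P_D = 105 − 2·20.2 − 20.2 = 44.4.

44.4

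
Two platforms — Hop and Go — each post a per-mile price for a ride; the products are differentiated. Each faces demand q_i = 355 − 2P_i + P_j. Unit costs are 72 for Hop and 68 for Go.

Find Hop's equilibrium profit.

Hop's profit: π = (P_{Hop} − 72)(355 − 2P_{Hop} + P_{Go}).
∂π/∂P_{Hop} = 499 − 4P_{Hop} + P_{Go} = 0 ⇒ P_{Hop} = 124.75 + 0.25P_{Go}.
Similarly P_{Go} = 122.75 + 0.25P_{Hop}.
Plugging P_{Go} into Hop's best response: P_{Hop} = 124.75 + 0.25(122.75 + 0.25P_{Hop}) ⇒ 0.9375P_{Hop} = 155.4375, so P_{Hop} = 165.8.
Then P_{Go} = 122.75 + 0.25·165.8 = 164.2.
q_{Hop} = 355 − 2·165.8 + 164.2 = 187.6.
Profit = (165.8 − 72)·187.6 = 17596.88.

17596.88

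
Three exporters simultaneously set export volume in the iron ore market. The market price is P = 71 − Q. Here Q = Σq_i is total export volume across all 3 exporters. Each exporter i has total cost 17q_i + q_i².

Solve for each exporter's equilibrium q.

9

A representative exporter's profit is π_i = q_i(71 − Q) − 17q_i − q_i², with Q = q_i + Σ_{j≠i} q_j.
First-order condition: 54 − 4q_i − Σ_{j≠i} q_j = 0.
In a symmetric equilibrium every exporter chooses the same q, so Σ_{j≠i} q_j = 2q. The condition becomes 54 − 6q = 0, giving q = 54/6 = 9.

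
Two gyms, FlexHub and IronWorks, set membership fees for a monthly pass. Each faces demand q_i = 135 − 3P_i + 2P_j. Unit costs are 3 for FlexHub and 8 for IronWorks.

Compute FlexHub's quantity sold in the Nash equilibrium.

FlexHub's profit: π = (P_{FlexHub} − 3)(135 − 3P_{FlexHub} + 2P_{IronWorks}).
∂π/∂P_{FlexHub} = 144 − 6P_{FlexHub} + 2P_{IronWorks} = 0 ⇒ P_{FlexHub} = 24 + (1/3)P_{IronWorks}.
Similarly P_{IronWorks} = 26.5 + (1/3)P_{FlexHub}.
Solving the two reaction functions simultaneously: (1 − (1/3)(1/3))P_{FlexHub} = 24 + (1/3)·26.5, so (8/9)P_{FlexHub} = 197/6 and P_{FlexHub} = 36.9375.
Then P_{IronWorks} = 26.5 + (1/3)·36.9375 = 38.8125.
q_{FlexHub} = 135 − 3·36.9375 + 2·38.8125 = 101.8125.

101.8125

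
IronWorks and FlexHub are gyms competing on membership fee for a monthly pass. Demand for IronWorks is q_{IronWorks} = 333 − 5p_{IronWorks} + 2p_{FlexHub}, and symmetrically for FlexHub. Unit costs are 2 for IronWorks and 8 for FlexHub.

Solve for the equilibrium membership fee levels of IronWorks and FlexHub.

43.5, 46

IronWorks's profit: π = (p_{IronWorks} − 2)(333 − 5p_{IronWorks} + 2p_{FlexHub}).
∂π/∂p_{IronWorks} = 343 − 10p_{IronWorks} + 2p_{FlexHub} = 0 ⇒ p_{IronWorks} = 34.3 + 0.2p_{FlexHub}.
Similarly p_{FlexHub} = 37.3 + 0.2p_{IronWorks}.
Plugging p_{FlexHub} into IronWorks's best response: p_{IronWorks} = 34.3 + 0.2(37.3 + 0.2p_{IronWorks}) ⇒ 0.96p_{IronWorks} = 41.76, so p_{IronWorks} = 43.5.
Then p_{FlexHub} = 37.3 + 0.2·43.5 = 46.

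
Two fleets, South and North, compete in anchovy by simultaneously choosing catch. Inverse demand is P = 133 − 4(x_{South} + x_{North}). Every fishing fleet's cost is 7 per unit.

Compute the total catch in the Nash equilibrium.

21

Fishing fleet South's profit: π = x_{South}(133 − 4(x_{South} + x_{North})) − 7x_{South}.
∂π/∂x_{South} = 126 − 8x_{South} − 4x_{North} = 0, so x_{South} = 15.75 − 0.5x_{North}.
The game is symmetric, so in equilibrium x_{North} = x_{South}: the reaction function gives 1.5x_{South} = 15.75, hence x_{South} = 10.5.
Total catch: 10.5 + 10.5 = 21.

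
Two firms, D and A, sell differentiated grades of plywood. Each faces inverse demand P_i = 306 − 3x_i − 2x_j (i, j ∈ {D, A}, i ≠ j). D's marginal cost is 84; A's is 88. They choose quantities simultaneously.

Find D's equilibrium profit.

2352

Firm D's profit: π = x_D(306 − 3x_D − 2x_A) − 84x_D.
∂π/∂x_D = 222 − 6x_D − 2x_A = 0 ⇒ x_D = 37 − (1/3)x_A.
Similarly x_A = 109/3 − (1/3)x_D.
Plugging x_A into D's best response: x_D = 37 − (1/3)(109/3 − (1/3)x_D) ⇒ (8/9)x_D = 224/9, so x_D = 28.
Then x_A = 109/3 − (1/3)·28 = 27.
P_D = 306 − 3·28 − 2·27 = 168.
Profit = (168 − 84)·28 = 2352.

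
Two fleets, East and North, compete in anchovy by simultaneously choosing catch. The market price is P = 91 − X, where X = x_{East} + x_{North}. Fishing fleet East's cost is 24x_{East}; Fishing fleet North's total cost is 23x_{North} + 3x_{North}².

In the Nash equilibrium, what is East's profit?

973.44

Fishing fleet East's profit: π = x_{East}(91 − (x_{East} + x_{North})) − 24x_{East}.
∂π/∂x_{East} = 67 − 2x_{East} − x_{North} = 0, so x_{East} = 33.5 − 0.5x_{North}.
For North: ∂π/∂x_{North} = 68 − 8x_{North} − x_{East} = 0 ⇒ x_{North} = 8.5 − 0.125x_{East}.
Solving the two reaction functions simultaneously: (1 − (−0.5)(−0.125))x_{East} = 33.5 − 0.5·8.5, so 0.9375x_{East} = 29.25 and x_{East} = 31.2.
Then x_{North} = 8.5 − 0.125·31.2 = 4.6.
Price P = 91 − 35.8 = 55.2.
East's profit: (55.2 − 24)·31.2 = 973.44.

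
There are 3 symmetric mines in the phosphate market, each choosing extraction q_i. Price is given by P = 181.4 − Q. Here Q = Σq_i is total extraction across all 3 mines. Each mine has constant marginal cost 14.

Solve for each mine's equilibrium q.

A representative mine's profit is π_i = q_i(181.4 − Q) − 14q_i, with Q = q_i + Σ_{j≠i} q_j.
First-order condition: 167.4 − 2q_i − Σ_{j≠i} q_j = 0.
Imposing symmetry (q_j = q for all j) turns Σ_{j≠i} q_j into 2q, so 167.4 = 4q and q = 41.85.

41.85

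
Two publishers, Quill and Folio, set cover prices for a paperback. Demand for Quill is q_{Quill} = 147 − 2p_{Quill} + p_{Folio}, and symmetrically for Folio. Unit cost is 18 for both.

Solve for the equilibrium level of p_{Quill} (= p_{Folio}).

61

Quill's profit: π = (p_{Quill} − 18)(147 − 2p_{Quill} + p_{Folio}).
∂π/∂p_{Quill} = 183 − 4p_{Quill} + p_{Folio} = 0 ⇒ p_{Quill} = 45.75 + 0.25p_{Folio}.
Setting p_{Quill} = p_{Folio} in the reaction function: p_{Quill} = 45.75 + 0.25p_{Quill}, so p_{Quill} = 45.75 / 0.75 = 61.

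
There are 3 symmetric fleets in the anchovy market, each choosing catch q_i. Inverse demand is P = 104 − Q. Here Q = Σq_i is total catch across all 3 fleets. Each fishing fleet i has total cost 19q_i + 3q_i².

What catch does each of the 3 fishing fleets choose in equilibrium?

8.5

A representative fishing fleet's profit is π_i = q_i(104 − Q) − 19q_i − 3q_i², with Q = q_i + Σ_{j≠i} q_j.
First-order condition: 85 − 8q_i − Σ_{j≠i} q_j = 0.
In a symmetric equilibrium every fishing fleet chooses the same q, so Σ_{j≠i} q_j = 2q. The condition becomes 85 − 10q = 0, giving q = 85/10 = 8.5.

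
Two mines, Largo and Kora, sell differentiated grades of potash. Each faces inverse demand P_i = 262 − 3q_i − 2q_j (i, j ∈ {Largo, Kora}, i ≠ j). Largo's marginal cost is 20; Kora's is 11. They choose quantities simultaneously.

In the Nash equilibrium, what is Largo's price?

109.0625

Mine Largo's profit: π = q_{Largo}(262 − 3q_{Largo} − 2q_{Kora}) − 20q_{Largo}.
∂π/∂q_{Largo} = 242 − 6q_{Largo} − 2q_{Kora} = 0 ⇒ q_{Largo} = 121/3 − (1/3)q_{Kora}.
Similarly q_{Kora} = 251/6 − (1/3)q_{Largo}.
Plugging q_{Kora} into Largo's best response: q_{Largo} = 121/3 − (1/3)(251/6 − (1/3)q_{Largo}) ⇒ (8/9)q_{Largo} = 475/18, so q_{Largo} = 29.6875.
Then q_{Kora} = 251/6 − (1/3)·29.6875 = 31.9375.
P_{Largo} = 262 − 3·29.6875 − 2·31.9375 = 109.0625.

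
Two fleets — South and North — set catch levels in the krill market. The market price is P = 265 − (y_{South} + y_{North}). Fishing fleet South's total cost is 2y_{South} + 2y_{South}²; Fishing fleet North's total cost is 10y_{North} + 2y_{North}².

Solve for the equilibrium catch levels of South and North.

37.8, 36.2

Fishing fleet South's profit: π = y_{South}(265 − (y_{South} + y_{North})) − 2y_{South} − 2y_{South}².
∂π/∂y_{South} = 263 − 6y_{South} − y_{North} = 0, so y_{South} = 263/6 − (1/6)y_{North}.
By the same steps for North: y_{North} = 42.5 − (1/6)y_{South}.
Substituting the second reaction function into the first: y_{South} = 263/6 − (1/6)(42.5 − (1/6)y_{South}), which gives (35/36)y_{South} = 36.75 ⇒ y_{South} = 37.8.
Then y_{North} = 42.5 − (1/6)·37.8 = 36.2.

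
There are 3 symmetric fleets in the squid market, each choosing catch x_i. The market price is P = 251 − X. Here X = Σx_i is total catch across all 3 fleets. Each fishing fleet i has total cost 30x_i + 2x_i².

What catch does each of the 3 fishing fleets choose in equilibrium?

A representative fishing fleet's profit is π_i = x_i(251 − X) − 30x_i − 2x_i², with X = x_i + Σ_{j≠i} x_j.
First-order condition: 221 − 6x_i − Σ_{j≠i} x_j = 0.
Imposing symmetry (x_j = x for all j) turns Σ_{j≠i} x_j into 2x, so 221 = 8x and x = 27.625.

27.625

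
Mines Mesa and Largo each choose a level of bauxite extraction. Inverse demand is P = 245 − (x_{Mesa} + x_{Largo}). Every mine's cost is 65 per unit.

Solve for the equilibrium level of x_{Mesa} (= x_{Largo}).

Mine Mesa's profit: π = x_{Mesa}(245 − (x_{Mesa} + x_{Largo})) − 65x_{Mesa}.
∂π/∂x_{Mesa} = 180 − 2x_{Mesa} − x_{Largo} = 0, so x_{Mesa} = 90 − 0.5x_{Largo}.
The game is symmetric, so in equilibrium x_{Largo} = x_{Mesa}: the reaction function gives 1.5x_{Mesa} = 90, hence x_{Mesa} = 60.

60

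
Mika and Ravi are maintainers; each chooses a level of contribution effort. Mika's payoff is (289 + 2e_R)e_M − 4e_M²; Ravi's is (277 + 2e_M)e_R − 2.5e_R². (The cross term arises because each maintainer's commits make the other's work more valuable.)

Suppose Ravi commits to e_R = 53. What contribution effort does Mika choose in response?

49.375

Expanding Mika's payoff: 289e_M + 2e_Re_M − 4e_M².
∂π/∂e_M = 289 + 2e_R − 8e_M = 0, so e_M = 36.125 + 0.25e_R.
At e_R = 53: e_M = 36.125 + 0.25·53 = 49.375.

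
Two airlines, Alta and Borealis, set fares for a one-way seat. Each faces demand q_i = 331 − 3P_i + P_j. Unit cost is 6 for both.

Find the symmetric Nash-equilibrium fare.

69.8

Alta's profit: π = (P_{Alta} − 6)(331 − 3P_{Alta} + P_{Borealis}).
∂π/∂P_{Alta} = 349 − 6P_{Alta} + P_{Borealis} = 0 ⇒ P_{Alta} = 349/6 + (1/6)P_{Borealis}.
Setting P_{Alta} = P_{Borealis} in the reaction function: P_{Alta} = 349/6 + (1/6)P_{Alta}, so P_{Alta} = (349/6) / (5/6) = 69.8.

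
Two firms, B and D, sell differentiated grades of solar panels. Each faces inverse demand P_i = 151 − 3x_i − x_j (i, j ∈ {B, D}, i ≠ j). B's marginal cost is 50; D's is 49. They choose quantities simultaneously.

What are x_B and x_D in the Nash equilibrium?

Firm B's profit: π = x_B(151 − 3x_B − x_D) − 50x_B.
∂π/∂x_B = 101 − 6x_B − x_D = 0 ⇒ x_B = 101/6 − (1/6)x_D.
Similarly x_D = 17 − (1/6)x_B.
Plugging x_D into B's best response: x_B = 101/6 − (1/6)(17 − (1/6)x_B) ⇒ (35/36)x_B = 14, so x_B = 14.4.
Then x_D = 17 − (1/6)·14.4 = 14.6.

14.4, 14.6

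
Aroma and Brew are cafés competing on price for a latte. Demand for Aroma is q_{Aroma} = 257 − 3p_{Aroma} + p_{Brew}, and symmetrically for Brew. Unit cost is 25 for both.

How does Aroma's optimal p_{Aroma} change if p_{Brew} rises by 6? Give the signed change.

Aroma's profit: π = (p_{Aroma} − 25)(257 − 3p_{Aroma} + p_{Brew}).
∂π/∂p_{Aroma} = 332 − 6p_{Aroma} + p_{Brew} = 0 ⇒ p_{Aroma} = 166/3 + (1/6)p_{Brew}.
The reaction-function slope is 1/6, so a 6-unit rise in p_{Brew} moves p_{Aroma} by 1/6 × 6 = 1. Aroma's best response rises — the actions are strategic complements.

1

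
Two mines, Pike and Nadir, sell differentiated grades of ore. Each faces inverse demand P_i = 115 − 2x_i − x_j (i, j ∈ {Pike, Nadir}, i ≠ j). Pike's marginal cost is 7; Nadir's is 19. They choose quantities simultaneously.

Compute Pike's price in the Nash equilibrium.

51.8

Mine Pike's profit: π = x_{Pike}(115 − 2x_{Pike} − x_{Nadir}) − 7x_{Pike}.
∂π/∂x_{Pike} = 108 − 4x_{Pike} − x_{Nadir} = 0 ⇒ x_{Pike} = 27 − 0.25x_{Nadir}.
Similarly x_{Nadir} = 24 − 0.25x_{Pike}.
Solving the two reaction functions simultaneously: (1 − (−0.25)(−0.25))x_{Pike} = 27 − 0.25·24, so 0.9375x_{Pike} = 21 and x_{Pike} = 22.4.
Then x_{Nadir} = 24 − 0.25·22.4 = 18.4.
P_{Pike} = 115 − 2·22.4 − 18.4 = 51.8.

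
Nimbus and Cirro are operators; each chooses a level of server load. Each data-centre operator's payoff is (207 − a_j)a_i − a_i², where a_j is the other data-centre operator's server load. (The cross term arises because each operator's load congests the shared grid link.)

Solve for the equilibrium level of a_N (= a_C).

69

Nimbus's payoff is (207 − a_C)a_N − a_N².
∂π/∂a_N = 207 − a_C − 2a_N = 0, so a_N = 103.5 − 0.5a_C.
By symmetry a_C = a_N; substituting into the reaction function, 1.5a_N = 103.5 and a_N = 69.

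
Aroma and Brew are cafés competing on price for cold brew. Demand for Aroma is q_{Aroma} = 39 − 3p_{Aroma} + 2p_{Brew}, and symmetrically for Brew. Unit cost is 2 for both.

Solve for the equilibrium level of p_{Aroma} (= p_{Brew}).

Aroma's profit: π = (p_{Aroma} − 2)(39 − 3p_{Aroma} + 2p_{Brew}).
∂π/∂p_{Aroma} = 45 − 6p_{Aroma} + 2p_{Brew} = 0 ⇒ p_{Aroma} = 7.5 + (1/3)p_{Brew}.
By symmetry p_{Brew} = p_{Aroma}; substituting into the reaction function, (2/3)p_{Aroma} = 7.5 and p_{Aroma} = 11.25.

11.25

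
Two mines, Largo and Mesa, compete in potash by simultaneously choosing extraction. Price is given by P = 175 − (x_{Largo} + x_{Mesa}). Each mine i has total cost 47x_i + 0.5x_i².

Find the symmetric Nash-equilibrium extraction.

32

Mine Largo's profit: π = x_{Largo}(175 − (x_{Largo} + x_{Mesa})) − 47x_{Largo} − 0.5x_{Largo}².
∂π/∂x_{Largo} = 128 − 3x_{Largo} − x_{Mesa} = 0, so x_{Largo} = 128/3 − (1/3)x_{Mesa}.
Setting x_{Largo} = x_{Mesa} in the reaction function: x_{Largo} = 128/3 − (1/3)x_{Largo}, so x_{Largo} = (128/3) / (4/3) = 32.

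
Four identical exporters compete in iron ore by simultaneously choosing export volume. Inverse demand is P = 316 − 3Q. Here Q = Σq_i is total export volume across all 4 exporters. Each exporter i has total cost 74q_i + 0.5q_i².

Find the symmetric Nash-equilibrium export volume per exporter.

A representative exporter's profit is π_i = q_i(316 − 3Q) − 74q_i − 0.5q_i², with Q = q_i + Σ_{j≠i} q_j.
First-order condition: 242 − 7q_i − 3Σ_{j≠i} q_j = 0.
Imposing symmetry (q_j = q for all j) turns Σ_{j≠i} q_j into 3q, so 242 = 16q and q = 15.125.

15.125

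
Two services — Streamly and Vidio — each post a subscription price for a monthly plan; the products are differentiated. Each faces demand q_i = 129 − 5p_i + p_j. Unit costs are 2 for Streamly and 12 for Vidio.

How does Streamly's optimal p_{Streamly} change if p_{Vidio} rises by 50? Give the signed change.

5

Streamly's profit: π = (p_{Streamly} − 2)(129 − 5p_{Streamly} + p_{Vidio}).
∂π/∂p_{Streamly} = 139 − 10p_{Streamly} + p_{Vidio} = 0 ⇒ p_{Streamly} = 13.9 + 0.1p_{Vidio}.
The reaction-function slope is 0.1, so a 50-unit rise in p_{Vidio} moves p_{Streamly} by 0.1 × 50 = 5. Streamly's best response rises — the actions are strategic complements.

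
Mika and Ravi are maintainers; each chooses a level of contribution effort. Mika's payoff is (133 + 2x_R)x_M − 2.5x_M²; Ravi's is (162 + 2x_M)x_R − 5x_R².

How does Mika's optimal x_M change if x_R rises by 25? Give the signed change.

Expanding Mika's payoff: 133x_M + 2x_Rx_M − 2.5x_M².
∂π/∂x_M = 133 + 2x_R − 5x_M = 0, so x_M = 26.6 + 0.4x_R.
The reaction-function slope is 0.4, so a 25-unit rise in x_R moves x_M by 0.4 × 25 = 10. Mika's best response rises — the actions are strategic complements.

10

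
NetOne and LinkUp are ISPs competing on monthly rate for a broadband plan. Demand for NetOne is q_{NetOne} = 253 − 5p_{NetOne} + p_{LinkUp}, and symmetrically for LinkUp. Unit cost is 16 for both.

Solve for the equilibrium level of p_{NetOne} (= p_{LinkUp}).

37

NetOne's profit: π = (p_{NetOne} − 16)(253 − 5p_{NetOne} + p_{LinkUp}).
∂π/∂p_{NetOne} = 333 − 10p_{NetOne} + p_{LinkUp} = 0 ⇒ p_{NetOne} = 33.3 + 0.1p_{LinkUp}.
Setting p_{NetOne} = p_{LinkUp} in the reaction function: p_{NetOne} = 33.3 + 0.1p_{NetOne}, so p_{NetOne} = 33.3 / 0.9 = 37.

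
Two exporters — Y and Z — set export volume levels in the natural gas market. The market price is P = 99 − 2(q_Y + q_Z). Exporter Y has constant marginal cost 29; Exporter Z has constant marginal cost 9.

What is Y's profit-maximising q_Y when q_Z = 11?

12

Exporter Y's profit: π = q_Y(99 − 2(q_Y + q_Z)) − 29q_Y.
∂π/∂q_Y = 70 − 4q_Y − 2q_Z = 0, so q_Y = 17.5 − 0.5q_Z.
At q_Z = 11: q_Y = 17.5 − 0.5·11 = 12.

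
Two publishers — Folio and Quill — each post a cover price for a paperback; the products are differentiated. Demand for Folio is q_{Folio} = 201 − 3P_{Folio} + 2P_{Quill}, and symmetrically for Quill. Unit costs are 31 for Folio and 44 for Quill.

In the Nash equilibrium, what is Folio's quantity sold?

134.8125

Folio's profit: π = (P_{Folio} − 31)(201 − 3P_{Folio} + 2P_{Quill}).
∂π/∂P_{Folio} = 294 − 6P_{Folio} + 2P_{Quill} = 0 ⇒ P_{Folio} = 49 + (1/3)P_{Quill}.
Similarly P_{Quill} = 55.5 + (1/3)P_{Folio}.
Plugging P_{Quill} into Folio's best response: P_{Folio} = 49 + (1/3)(55.5 + (1/3)P_{Folio}) ⇒ (8/9)P_{Folio} = 67.5, so P_{Folio} = 75.9375.
Then P_{Quill} = 55.5 + (1/3)·75.9375 = 80.8125.
q_{Folio} = 201 − 3·75.9375 + 2·80.8125 = 134.8125.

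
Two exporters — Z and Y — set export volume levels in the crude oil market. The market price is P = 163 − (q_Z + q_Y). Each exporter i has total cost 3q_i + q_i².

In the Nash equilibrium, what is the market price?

Exporter Z's profit: π = q_Z(163 − (q_Z + q_Y)) − 3q_Z − q_Z².
∂π/∂q_Z = 160 − 4q_Z − q_Y = 0, so q_Z = 40 − 0.25q_Y.
By symmetry q_Y = q_Z; substituting into the reaction function, 1.25q_Z = 40 and q_Z = 32.
Equilibrium price: P = 163 − 64 = 99.

99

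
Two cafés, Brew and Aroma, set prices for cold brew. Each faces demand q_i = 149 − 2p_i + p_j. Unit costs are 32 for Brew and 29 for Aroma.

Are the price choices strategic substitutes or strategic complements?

Brew's profit: π = (p_{Brew} − 32)(149 − 2p_{Brew} + p_{Aroma}).
∂π/∂p_{Brew} = 213 − 4p_{Brew} + p_{Aroma} = 0 ⇒ p_{Brew} = 53.25 + 0.25p_{Aroma}.
The best-response slope dp_{Brew}/dp_{Aroma} = 0.25 > 0: the reaction function is upward-sloping, so the choices are strategic complements.

strategic complements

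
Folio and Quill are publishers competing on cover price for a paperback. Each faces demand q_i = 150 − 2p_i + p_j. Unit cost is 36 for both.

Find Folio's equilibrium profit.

2888

Folio's profit: π = (p_{Folio} − 36)(150 − 2p_{Folio} + p_{Quill}).
∂π/∂p_{Folio} = 222 − 4p_{Folio} + p_{Quill} = 0 ⇒ p_{Folio} = 55.5 + 0.25p_{Quill}.
Setting p_{Folio} = p_{Quill} in the reaction function: p_{Folio} = 55.5 + 0.25p_{Folio}, so p_{Folio} = 55.5 / 0.75 = 74.
q_{Folio} = 150 − 2·74 + 74 = 76.
Profit = (74 − 36)·76 = 2888.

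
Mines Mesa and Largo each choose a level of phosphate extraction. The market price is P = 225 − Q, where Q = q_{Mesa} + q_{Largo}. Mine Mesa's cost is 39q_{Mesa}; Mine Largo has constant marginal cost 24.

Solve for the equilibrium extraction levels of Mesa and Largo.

57, 72

Mine Mesa's profit: π = q_{Mesa}(225 − (q_{Mesa} + q_{Largo})) − 39q_{Mesa}.
∂π/∂q_{Mesa} = 186 − 2q_{Mesa} − q_{Largo} = 0, so q_{Mesa} = 93 − 0.5q_{Largo}.
By the same steps for Largo: q_{Largo} = 100.5 − 0.5q_{Mesa}.
Substituting the second reaction function into the first: q_{Mesa} = 93 − 0.5(100.5 − 0.5q_{Mesa}), which gives 0.75q_{Mesa} = 42.75 ⇒ q_{Mesa} = 57.
Then q_{Largo} = 100.5 − 0.5·57 = 72.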